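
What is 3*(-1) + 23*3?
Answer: 66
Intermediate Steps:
3*(-1) + 23*3 = -3 + 69 = 66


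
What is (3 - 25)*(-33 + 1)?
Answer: 704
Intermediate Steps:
(3 - 25)*(-33 + 1) = -22*(-32) = 704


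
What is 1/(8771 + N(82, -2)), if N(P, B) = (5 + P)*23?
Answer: 1/10772 ≈ 9.2833e-5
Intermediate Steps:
N(P, B) = 115 + 23*P
1/(8771 + N(82, -2)) = 1/(8771 + (115 + 23*82)) = 1/(8771 + (115 + 1886)) = 1/(8771 + 2001) = 1/10772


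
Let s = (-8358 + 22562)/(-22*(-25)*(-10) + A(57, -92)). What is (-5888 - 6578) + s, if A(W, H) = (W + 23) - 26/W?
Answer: -1926189892/154483 ≈ -12469.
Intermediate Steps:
A(W, H) = 23 + W - 26/W (A(W, H) = (23 + W) - 26/W = 23 + W - 26/W)
s = -404814/154483 (s = (-8358 + 22562)/(-22*(-25)*(-10) + (23 + 57 - 26/57)) = 14204/(550*(-10) + (23 + 57 - 26*1/57)) = 14204/(-5500 + (23 + 57 - 26/57)) = 14204/(-5500 + 4534/57) = 14204/(-308966/57) = 14204*(-57/308966) = -404814/154483 ≈ -2.6204)
(-5888 - 6578) + s = (-5888 - 6578) - 404814/154483 = -12466 - 404814/154483 = -1926189892/154483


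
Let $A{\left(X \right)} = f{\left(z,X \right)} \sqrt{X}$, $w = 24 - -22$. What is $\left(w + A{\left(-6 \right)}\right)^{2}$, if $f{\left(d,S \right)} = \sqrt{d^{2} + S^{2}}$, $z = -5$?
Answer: $\left(46 + i \sqrt{366}\right)^{2} \approx 1750.0 + 1760.1 i$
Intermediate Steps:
$w = 46$ ($w = 24 + 22 = 46$)
$f{\left(d,S \right)} = \sqrt{S^{2} + d^{2}}$
$A{\left(X \right)} = \sqrt{X} \sqrt{25 + X^{2}}$ ($A{\left(X \right)} = \sqrt{X^{2} + \left(-5\right)^{2}} \sqrt{X} = \sqrt{X^{2} + 25} \sqrt{X} = \sqrt{25 + X^{2}} \sqrt{X} = \sqrt{X} \sqrt{25 + X^{2}}$)
$\left(w + A{\left(-6 \right)}\right)^{2} = \left(46 + \sqrt{-6} \sqrt{25 + \left(-6\right)^{2}}\right)^{2} = \left(46 + i \sqrt{6} \sqrt{25 + 36}\right)^{2} = \left(46 + i \sqrt{6} \sqrt{61}\right)^{2} = \left(46 + i \sqrt{366}\right)^{2}$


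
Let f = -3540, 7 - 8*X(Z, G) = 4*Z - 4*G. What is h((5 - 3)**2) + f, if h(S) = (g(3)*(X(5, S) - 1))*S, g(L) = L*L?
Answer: -7125/2 ≈ -3562.5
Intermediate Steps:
X(Z, G) = 7/8 + G/2 - Z/2 (X(Z, G) = 7/8 - (4*Z - 4*G)/8 = 7/8 - (-4*G + 4*Z)/8 = 7/8 + (G/2 - Z/2) = 7/8 + G/2 - Z/2)
g(L) = L**2
h(S) = S*(-189/8 + 9*S/2) (h(S) = (3**2*((7/8 + S/2 - 1/2*5) - 1))*S = (9*((7/8 + S/2 - 5/2) - 1))*S = (9*((-13/8 + S/2) - 1))*S = (9*(-21/8 + S/2))*S = (-189/8 + 9*S/2)*S = S*(-189/8 + 9*S/2))
h((5 - 3)**2) + f = 9*(5 - 3)**2*(-21 + 4*(5 - 3)**2)/8 - 3540 = (9/8)*2**2*(-21 + 4*2**2) - 3540 = (9/8)*4*(-21 + 4*4) - 3540 = (9/8)*4*(-21 + 16) - 3540 = (9/8)*4*(-5) - 3540 = -45/2 - 3540 = -7125/2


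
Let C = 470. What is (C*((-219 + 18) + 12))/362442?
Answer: -14805/60407 ≈ -0.24509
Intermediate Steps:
(C*((-219 + 18) + 12))/362442 = (470*((-219 + 18) + 12))/362442 = (470*(-201 + 12))*(1/362442) = (470*(-189))*(1/362442) = -88830*1/362442 = -14805/60407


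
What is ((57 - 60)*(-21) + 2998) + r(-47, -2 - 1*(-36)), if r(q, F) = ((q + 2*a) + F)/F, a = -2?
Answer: 6121/2 ≈ 3060.5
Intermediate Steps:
r(q, F) = (-4 + F + q)/F (r(q, F) = ((q + 2*(-2)) + F)/F = ((q - 4) + F)/F = ((-4 + q) + F)/F = (-4 + F + q)/F)
((57 - 60)*(-21) + 2998) + r(-47, -2 - 1*(-36)) = ((57 - 60)*(-21) + 2998) + (-4 + (-2 - 1*(-36)) - 47)/(-2 - 1*(-36)) = (-3*(-21) + 2998) + (-4 + (-2 + 36) - 47)/(-2 + 36) = (63 + 2998) + (-4 + 34 - 47)/34 = 3061 + (1/34)*(-17) = 3061 - ½ = 6121/2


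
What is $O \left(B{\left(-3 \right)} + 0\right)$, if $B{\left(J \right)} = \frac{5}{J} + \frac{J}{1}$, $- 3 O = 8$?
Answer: $\frac{112}{9} \approx 12.444$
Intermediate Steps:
$O = - \frac{8}{3}$ ($O = \left(- \frac{1}{3}\right) 8 = - \frac{8}{3} \approx -2.6667$)
$B{\left(J \right)} = J + \frac{5}{J}$ ($B{\left(J \right)} = \frac{5}{J} + J 1 = \frac{5}{J} + J = J + \frac{5}{J}$)
$O \left(B{\left(-3 \right)} + 0\right) = - \frac{8 \left(\left(-3 + \frac{5}{-3}\right) + 0\right)}{3} = - \frac{8 \left(\left(-3 + 5 \left(- \frac{1}{3}\right)\right) + 0\right)}{3} = - \frac{8 \left(\left(-3 - \frac{5}{3}\right) + 0\right)}{3} = - \frac{8 \left(- \frac{14}{3} + 0\right)}{3} = \left(- \frac{8}{3}\right) \left(- \frac{14}{3}\right) = \frac{112}{9}$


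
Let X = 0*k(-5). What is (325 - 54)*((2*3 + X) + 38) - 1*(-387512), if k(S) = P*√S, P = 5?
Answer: 399436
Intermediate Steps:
k(S) = 5*√S
X = 0 (X = 0*(5*√(-5)) = 0*(5*(I*√5)) = 0*(5*I*√5) = 0)
(325 - 54)*((2*3 + X) + 38) - 1*(-387512) = (325 - 54)*((2*3 + 0) + 38) - 1*(-387512) = 271*((6 + 0) + 38) + 387512 = 271*(6 + 38) + 387512 = 271*44 + 387512 = 11924 + 387512 = 399436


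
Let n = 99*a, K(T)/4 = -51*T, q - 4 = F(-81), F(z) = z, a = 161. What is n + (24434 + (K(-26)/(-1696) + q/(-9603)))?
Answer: 7471496033/185076 ≈ 40370.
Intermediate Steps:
q = -77 (q = 4 - 81 = -77)
K(T) = -204*T (K(T) = 4*(-51*T) = -204*T)
n = 15939 (n = 99*161 = 15939)
n + (24434 + (K(-26)/(-1696) + q/(-9603))) = 15939 + (24434 + (-204*(-26)/(-1696) - 77/(-9603))) = 15939 + (24434 + (5304*(-1/1696) - 77*(-1/9603))) = 15939 + (24434 + (-663/212 + 7/873)) = 15939 + (24434 - 577315/185076) = 15939 + 4521569669/185076 = 7471496033/185076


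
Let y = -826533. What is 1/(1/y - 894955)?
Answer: -826533/739709841016 ≈ -1.1174e-6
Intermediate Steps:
1/(1/y - 894955) = 1/(1/(-826533) - 894955) = 1/(-1/826533 - 894955) = 1/(-739709841016/826533) = -826533/739709841016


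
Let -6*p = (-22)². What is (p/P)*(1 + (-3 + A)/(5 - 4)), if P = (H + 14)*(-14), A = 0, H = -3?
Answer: -22/21 ≈ -1.0476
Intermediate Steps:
p = -242/3 (p = -⅙*(-22)² = -⅙*484 = -242/3 ≈ -80.667)
P = -154 (P = (-3 + 14)*(-14) = 11*(-14) = -154)
(p/P)*(1 + (-3 + A)/(5 - 4)) = (-242/3/(-154))*(1 + (-3 + 0)/(5 - 4)) = (-242/3*(-1/154))*(1 - 3/1) = 11*(1 - 3*1)/21 = 11*(1 - 3)/21 = (11/21)*(-2) = -22/21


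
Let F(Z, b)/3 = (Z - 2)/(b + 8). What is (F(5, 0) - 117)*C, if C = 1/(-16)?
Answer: 927/128 ≈ 7.2422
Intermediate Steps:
C = -1/16 ≈ -0.062500
F(Z, b) = 3*(-2 + Z)/(8 + b) (F(Z, b) = 3*((Z - 2)/(b + 8)) = 3*((-2 + Z)/(8 + b)) = 3*(-2 + Z)/(8 + b))
(F(5, 0) - 117)*C = (3*(-2 + 5)/(8 + 0) - 117)*(-1/16) = (3*3/8 - 117)*(-1/16) = (3*(1/8)*3 - 117)*(-1/16) = (9/8 - 117)*(-1/16) = -927/8*(-1/16) = 927/128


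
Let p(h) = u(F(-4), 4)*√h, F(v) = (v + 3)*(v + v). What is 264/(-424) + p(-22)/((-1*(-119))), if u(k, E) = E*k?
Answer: -33/53 + 32*I*√22/119 ≈ -0.62264 + 1.2613*I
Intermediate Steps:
F(v) = 2*v*(3 + v) (F(v) = (3 + v)*(2*v) = 2*v*(3 + v))
p(h) = 32*√h (p(h) = (4*(2*(-4)*(3 - 4)))*√h = (4*(2*(-4)*(-1)))*√h = (4*8)*√h = 32*√h)
264/(-424) + p(-22)/((-1*(-119))) = 264/(-424) + (32*√(-22))/((-1*(-119))) = 264*(-1/424) + (32*(I*√22))/119 = -33/53 + (32*I*√22)*(1/119) = -33/53 + 32*I*√22/119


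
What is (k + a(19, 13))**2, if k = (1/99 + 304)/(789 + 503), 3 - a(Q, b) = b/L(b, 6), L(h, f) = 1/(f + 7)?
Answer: 449551561322161/16360456464 ≈ 27478.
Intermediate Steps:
L(h, f) = 1/(7 + f)
a(Q, b) = 3 - 13*b (a(Q, b) = 3 - b/(1/(7 + 6)) = 3 - b/(1/13) = 3 - b/1/13 = 3 - b*13 = 3 - 13*b)
k = 30097/127908 (k = (1/99 + 304)/1292 = (30097/99)*(1/1292) = 30097/127908 ≈ 0.23530)
(k + a(19, 13))**2 = (30097/127908 + (3 - 13*13))**2 = (30097/127908 + (3 - 169))**2 = (30097/127908 - 166)**2 = (-21202631/127908)**2 = 449551561322161/16360456464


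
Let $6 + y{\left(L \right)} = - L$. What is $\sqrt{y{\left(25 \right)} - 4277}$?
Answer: $2 i \sqrt{1077} \approx 65.635 i$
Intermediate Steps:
$y{\left(L \right)} = -6 - L$
$\sqrt{y{\left(25 \right)} - 4277} = \sqrt{\left(-6 - 25\right) - 4277} = \sqrt{-31 - 4277} = \sqrt{-4308} = 2 i \sqrt{1077}$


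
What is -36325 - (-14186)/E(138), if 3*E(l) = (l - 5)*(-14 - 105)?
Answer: -574958333/15827 ≈ -36328.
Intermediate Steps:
E(l) = 595/3 - 119*l/3 (E(l) = ((l - 5)*(-14 - 105))/3 = ((-5 + l)*(-119))/3 = (595 - 119*l)/3 = 595/3 - 119*l/3)
-36325 - (-14186)/E(138) = -36325 - (-14186)/(595/3 - 119/3*138) = -36325 - (-14186)/(595/3 - 5474) = -36325 - (-14186)/(-15827/3) = -36325 - (-14186)*(-3)/15827 = -36325 - 1*42558/15827 = -36325 - 42558/15827 = -574958333/15827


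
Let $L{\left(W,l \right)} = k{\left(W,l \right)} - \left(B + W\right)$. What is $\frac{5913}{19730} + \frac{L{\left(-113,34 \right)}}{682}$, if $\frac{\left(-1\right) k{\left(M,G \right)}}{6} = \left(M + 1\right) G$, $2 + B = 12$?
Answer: $\frac{114213974}{3363965} \approx 33.952$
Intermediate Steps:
$B = 10$ ($B = -2 + 12 = 10$)
$k{\left(M,G \right)} = - 6 G \left(1 + M\right)$ ($k{\left(M,G \right)} = - 6 \left(M + 1\right) G = - 6 \left(1 + M\right) G = - 6 G \left(1 + M\right)$)
$L{\left(W,l \right)} = -10 - W - 6 l \left(1 + W\right)$ ($L{\left(W,l \right)} = - 6 l \left(1 + W\right) - \left(10 + W\right) = -10 - W - 6 l \left(1 + W\right)$)
$\frac{5913}{19730} + \frac{L{\left(-113,34 \right)}}{682} = \frac{5913}{19730} + \frac{-10 - -113 - 204 \left(1 - 113\right)}{682} = 5913 \cdot \frac{1}{19730} + \left(-10 + 113 - 204 \left(-112\right)\right) \frac{1}{682} = \frac{5913}{19730} + \left(-10 + 113 + 22848\right) \frac{1}{682} = \frac{5913}{19730} + 22951 \cdot \frac{1}{682} = \frac{5913}{19730} + \frac{22951}{682} = \frac{114213974}{3363965}$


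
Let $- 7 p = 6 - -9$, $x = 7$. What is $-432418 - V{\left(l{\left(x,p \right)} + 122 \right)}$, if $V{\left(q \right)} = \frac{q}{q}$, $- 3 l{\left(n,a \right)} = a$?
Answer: $-432419$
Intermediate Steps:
$p = - \frac{15}{7}$ ($p = - \frac{6 - -9}{7} = - \frac{6 + 9}{7} = \left(- \frac{1}{7}\right) 15 = - \frac{15}{7} \approx -2.1429$)
$l{\left(n,a \right)} = - \frac{a}{3}$
$V{\left(q \right)} = 1$
$-432418 - V{\left(l{\left(x,p \right)} + 122 \right)} = -432418 - 1 = -432419$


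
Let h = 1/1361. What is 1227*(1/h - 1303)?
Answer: 71166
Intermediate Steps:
h = 1/1361 ≈ 0.00073475
1227*(1/h - 1303) = 1227*(1/(1/1361) - 1303) = 1227*(1361 - 1303) = 1227*58 = 71166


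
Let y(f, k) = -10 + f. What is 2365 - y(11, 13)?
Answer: 2364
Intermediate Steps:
2365 - y(11, 13) = 2365 - (-10 + 11) = 2365 - 1*1 = 2365 - 1 = 2364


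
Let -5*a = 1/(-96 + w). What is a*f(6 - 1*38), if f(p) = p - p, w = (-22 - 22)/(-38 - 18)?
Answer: 0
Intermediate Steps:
w = 11/14 (w = -44/(-56) = -44*(-1/56) = 11/14 ≈ 0.78571)
f(p) = 0
a = 14/6665 (a = -1/(5*(-96 + 11/14)) = -1/(5*(-1333/14)) = -⅕*(-14/1333) = 14/6665 ≈ 0.0021005)
a*f(6 - 1*38) = (14/6665)*0 = 0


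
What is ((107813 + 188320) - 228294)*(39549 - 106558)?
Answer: -4545823551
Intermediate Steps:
((107813 + 188320) - 228294)*(39549 - 106558) = (296133 - 228294)*(-67009) = 67839*(-67009) = -4545823551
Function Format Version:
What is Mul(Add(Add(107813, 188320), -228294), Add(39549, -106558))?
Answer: -4545823551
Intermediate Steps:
Mul(Add(Add(107813, 188320), -228294), Add(39549, -106558)) = Mul(Add(296133, -228294), -67009) = Mul(67839, -67009) = -4545823551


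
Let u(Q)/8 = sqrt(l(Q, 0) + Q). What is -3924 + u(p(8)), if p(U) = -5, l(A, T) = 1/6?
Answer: -3924 + 4*I*sqrt(174)/3 ≈ -3924.0 + 17.588*I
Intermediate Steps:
l(A, T) = 1/6
u(Q) = 8*sqrt(1/6 + Q)
-3924 + u(p(8)) = -3924 + 4*sqrt(6 + 36*(-5))/3 = -3924 + 4*sqrt(6 - 180)/3 = -3924 + 4*sqrt(-174)/3 = -3924 + 4*(I*sqrt(174))/3 = -3924 + 4*I*sqrt(174)/3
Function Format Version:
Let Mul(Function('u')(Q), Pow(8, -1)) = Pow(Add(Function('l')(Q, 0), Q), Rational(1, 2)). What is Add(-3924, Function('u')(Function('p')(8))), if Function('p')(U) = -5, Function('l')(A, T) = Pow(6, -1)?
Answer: Add(-3924, Mul(Rational(4, 3), I, Pow(174, Rational(1, 2)))) ≈ Add(-3924.0, Mul(17.588, I))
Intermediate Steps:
Function('l')(A, T) = Rational(1, 6)
Function('u')(Q) = Mul(8, Pow(Add(Rational(1, 6), Q), Rational(1, 2)))
Add(-3924, Function('u')(Function('p')(8))) = Add(-3924, Mul(Rational(4, 3), Pow(Add(6, Mul(36, -5)), Rational(1, 2)))) = Add(-3924, Mul(Rational(4, 3), Pow(Add(6, -180), Rational(1, 2)))) = Add(-3924, Mul(Rational(4, 3), Pow(-174, Rational(1, 2)))) = Add(-3924, Mul(Rational(4, 3), Mul(I, Pow(174, Rational(1, 2))))) = Add(-3924, Mul(Rational(4, 3), I, Pow(174, Rational(1, 2))))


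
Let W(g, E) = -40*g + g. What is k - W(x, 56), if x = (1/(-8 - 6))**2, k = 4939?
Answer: 968083/196 ≈ 4939.2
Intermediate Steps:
x = 1/196 (x = (1/(-14))**2 = (-1/14)**2 = 1/196 ≈ 0.0051020)
W(g, E) = -39*g
k - W(x, 56) = 4939 - (-39)/196 = 4939 - 1*(-39/196) = 4939 + 39/196 = 968083/196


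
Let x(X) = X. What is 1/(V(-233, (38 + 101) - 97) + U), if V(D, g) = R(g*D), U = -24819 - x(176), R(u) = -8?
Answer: -1/25003 ≈ -3.9995e-5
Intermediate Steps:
U = -24995 (U = -24819 - 1*176 = -24819 - 176 = -24995)
V(D, g) = -8
1/(V(-233, (38 + 101) - 97) + U) = 1/(-8 - 24995) = 1/(-25003) = -1/25003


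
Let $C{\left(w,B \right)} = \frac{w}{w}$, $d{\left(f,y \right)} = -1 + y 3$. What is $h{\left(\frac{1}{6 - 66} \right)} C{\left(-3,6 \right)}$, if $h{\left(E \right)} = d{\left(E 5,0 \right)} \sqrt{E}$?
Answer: $- \frac{i \sqrt{15}}{30} \approx - 0.1291 i$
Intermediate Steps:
$d{\left(f,y \right)} = -1 + 3 y$
$C{\left(w,B \right)} = 1$
$h{\left(E \right)} = - \sqrt{E}$ ($h{\left(E \right)} = \left(-1 + 3 \cdot 0\right) \sqrt{E} = \left(-1 + 0\right) \sqrt{E} = - \sqrt{E}$)
$h{\left(\frac{1}{6 - 66} \right)} C{\left(-3,6 \right)} = - \sqrt{\frac{1}{6 - 66}} \cdot 1 = - \sqrt{\frac{1}{-60}} \cdot 1 = - \sqrt{- \frac{1}{60}} \cdot 1 = - \frac{i \sqrt{15}}{30} \cdot 1 = - \frac{i \sqrt{15}}{30}$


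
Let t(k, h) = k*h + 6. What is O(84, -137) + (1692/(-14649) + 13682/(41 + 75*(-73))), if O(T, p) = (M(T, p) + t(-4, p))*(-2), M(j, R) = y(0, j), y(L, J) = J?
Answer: -892830033/698269 ≈ -1278.6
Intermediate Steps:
M(j, R) = j
t(k, h) = 6 + h*k (t(k, h) = h*k + 6 = 6 + h*k)
O(T, p) = -12 - 2*T + 8*p (O(T, p) = (T + (6 + p*(-4)))*(-2) = (T + (6 - 4*p))*(-2) = (6 + T - 4*p)*(-2) = -12 - 2*T + 8*p)
O(84, -137) + (1692/(-14649) + 13682/(41 + 75*(-73))) = (-12 - 2*84 + 8*(-137)) + (1692/(-14649) + 13682/(41 + 75*(-73))) = (-12 - 168 - 1096) + (1692*(-1/14649) + 13682/(41 - 5475)) = -1276 + (-564/4883 + 13682/(-5434)) = -1276 + (-564/4883 + 13682*(-1/5434)) = -1276 + (-564/4883 - 6841/2717) = -1276 - 1838789/698269 = -892830033/698269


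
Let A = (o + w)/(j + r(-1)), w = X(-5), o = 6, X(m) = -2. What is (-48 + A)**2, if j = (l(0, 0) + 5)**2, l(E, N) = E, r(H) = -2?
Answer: 1210000/529 ≈ 2287.3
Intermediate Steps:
w = -2
j = 25 (j = (0 + 5)**2 = 5**2 = 25)
A = 4/23 (A = (6 - 2)/(25 - 2) = 4/23 ≈ 0.17391)
(-48 + A)**2 = (-48 + 4/23)**2 = (-1100/23)**2 = 1210000/529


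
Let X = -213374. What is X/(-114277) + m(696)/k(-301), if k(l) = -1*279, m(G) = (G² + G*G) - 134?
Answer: -110640370000/31883283 ≈ -3470.2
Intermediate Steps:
m(G) = -134 + 2*G² (m(G) = (G² + G²) - 134 = 2*G² - 134 = -134 + 2*G²)
k(l) = -279
X/(-114277) + m(696)/k(-301) = -213374/(-114277) + (-134 + 2*696²)/(-279) = -213374*(-1/114277) + (-134 + 2*484416)*(-1/279) = 213374/114277 + (-134 + 968832)*(-1/279) = 213374/114277 + 968698*(-1/279) = 213374/114277 - 968698/279 = -110640370000/31883283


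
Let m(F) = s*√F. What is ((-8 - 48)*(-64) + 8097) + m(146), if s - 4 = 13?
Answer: 11681 + 17*√146 ≈ 11886.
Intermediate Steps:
s = 17 (s = 4 + 13 = 17)
m(F) = 17*√F
((-8 - 48)*(-64) + 8097) + m(146) = ((-8 - 48)*(-64) + 8097) + 17*√146 = (-56*(-64) + 8097) + 17*√146 = (3584 + 8097) + 17*√146 = 11681 + 17*√146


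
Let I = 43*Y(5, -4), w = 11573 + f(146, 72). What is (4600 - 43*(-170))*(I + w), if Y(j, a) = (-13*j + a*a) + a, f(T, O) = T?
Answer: 112430400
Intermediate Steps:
w = 11719 (w = 11573 + 146 = 11719)
Y(j, a) = a + a² - 13*j (Y(j, a) = (-13*j + a²) + a = (a² - 13*j) + a = a + a² - 13*j)
I = -2279 (I = 43*(-4 + (-4)² - 13*5) = 43*(-4 + 16 - 65) = 43*(-53) = -2279)
(4600 - 43*(-170))*(I + w) = (4600 - 43*(-170))*(-2279 + 11719) = (4600 + 7310)*9440 = 11910*9440 = 112430400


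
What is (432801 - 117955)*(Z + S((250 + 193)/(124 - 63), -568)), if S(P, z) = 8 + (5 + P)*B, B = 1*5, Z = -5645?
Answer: -107084476982/61 ≈ -1.7555e+9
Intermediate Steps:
B = 5
S(P, z) = 33 + 5*P (S(P, z) = 8 + (5 + P)*5 = 8 + (25 + 5*P) = 33 + 5*P)
(432801 - 117955)*(Z + S((250 + 193)/(124 - 63), -568)) = (432801 - 117955)*(-5645 + (33 + 5*((250 + 193)/(124 - 63)))) = 314846*(-5645 + (33 + 5*(443/61))) = 314846*(-5645 + (33 + 2215/61)) = 314846*(-5645 + 4228/61) = 314846*(-340117/61) = -107084476982/61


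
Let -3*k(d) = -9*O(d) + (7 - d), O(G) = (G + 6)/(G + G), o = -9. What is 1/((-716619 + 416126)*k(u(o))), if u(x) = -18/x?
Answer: -3/3906409 ≈ -7.6797e-7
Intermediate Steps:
O(G) = (6 + G)/(2*G) (O(G) = (6 + G)/((2*G)) = (6 + G)*(1/(2*G)) = (6 + G)/(2*G))
k(d) = -7/3 + d/3 + 3*(6 + d)/(2*d) (k(d) = -(-9*(6 + d)/(2*d) + (7 - d))/3 = -(7 - d - 9*(6 + d)/(2*d))/3 = -7/3 + d/3 + 3*(6 + d)/(2*d))
1/((-716619 + 416126)*k(u(o))) = 1/((-716619 + 416126)*(-⅚ + 9/((-18/(-9))) + (-18/(-9))/3)) = 1/((-300493)*(-⅚ + 9/((-18*(-⅑))) + (-18*(-⅑))/3)) = -1/(300493*(-⅚ + 9/2 + (⅓)*2)) = -1/(300493*(-⅚ + 9*(½) + ⅔)) = -1/(300493*(-⅚ + 9/2 + ⅔)) = -1/(300493*13/3) = -1/300493*3/13 = -3/3906409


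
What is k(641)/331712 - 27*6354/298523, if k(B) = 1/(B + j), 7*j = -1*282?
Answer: -239297495790019/416394496086080 ≈ -0.57469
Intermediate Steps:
j = -282/7 (j = (-1*282)/7 = (⅐)*(-282) = -282/7 ≈ -40.286)
k(B) = 1/(-282/7 + B) (k(B) = 1/(B - 282/7) = 1/(-282/7 + B))
k(641)/331712 - 27*6354/298523 = (7/(-282 + 7*641))/331712 - 27*6354/298523 = (7/(-282 + 4487))*(1/331712) - 171558*1/298523 = (7/4205)*(1/331712) - 171558/298523 = 7/1394848960 - 171558/298523 = -239297495790019/416394496086080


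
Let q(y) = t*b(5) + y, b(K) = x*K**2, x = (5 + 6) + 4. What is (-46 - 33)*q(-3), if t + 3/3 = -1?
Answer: 59487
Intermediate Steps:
t = -2 (t = -1 - 1 = -2)
x = 15 (x = 11 + 4 = 15)
b(K) = 15*K**2
q(y) = -750 + y (q(y) = -30*5**2 + y = -30*25 + y = -2*375 + y = -750 + y)
(-46 - 33)*q(-3) = (-46 - 33)*(-750 - 3) = -79*(-753) = 59487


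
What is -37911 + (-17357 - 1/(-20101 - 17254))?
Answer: -2064536139/37355 ≈ -55268.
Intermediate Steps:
-37911 + (-17357 - 1/(-20101 - 17254)) = -37911 + (-17357 - 1/(-37355)) = -37911 + (-17357 - 1*(-1/37355)) = -37911 + (-17357 + 1/37355) = -37911 - 648370734/37355 = -2064536139/37355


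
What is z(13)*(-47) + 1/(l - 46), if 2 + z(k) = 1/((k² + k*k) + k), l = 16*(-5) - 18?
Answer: 527113/5616 ≈ 93.859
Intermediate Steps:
l = -98 (l = -80 - 18 = -98)
z(k) = -2 + 1/(k + 2*k²) (z(k) = -2 + 1/((k² + k*k) + k) = -2 + 1/((k² + k²) + k) = -2 + 1/(2*k² + k) = -2 + 1/(k + 2*k²))
z(13)*(-47) + 1/(l - 46) = ((1 - 4*13² - 2*13)/(13*(1 + 2*13)))*(-47) + 1/(-98 - 46) = ((1 - 4*169 - 26)/(13*(1 + 26)))*(-47) + 1/(-144) = ((1/13)*(1 - 676 - 26)/27)*(-47) - 1/144 = ((1/13)*(1/27)*(-701))*(-47) - 1/144 = -701/351*(-47) - 1/144 = 32947/351 - 1/144 = 527113/5616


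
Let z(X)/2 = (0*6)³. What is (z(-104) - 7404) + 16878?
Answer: 9474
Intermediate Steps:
z(X) = 0 (z(X) = 2*(0*6)³ = 2*0³ = 2*0 = 0)
(z(-104) - 7404) + 16878 = (0 - 7404) + 16878 = -7404 + 16878 = 9474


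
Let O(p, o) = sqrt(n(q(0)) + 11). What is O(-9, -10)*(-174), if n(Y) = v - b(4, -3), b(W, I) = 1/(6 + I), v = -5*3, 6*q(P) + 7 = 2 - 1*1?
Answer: -58*I*sqrt(39) ≈ -362.21*I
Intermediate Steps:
q(P) = -1 (q(P) = -7/6 + (2 - 1*1)/6 = -7/6 + (2 - 1)/6 = -7/6 + (1/6)*1 = -7/6 + 1/6 = -1)
v = -15
n(Y) = -46/3 (n(Y) = -15 - 1/(6 - 3) = -15 - 1/3 = -46/3)
O(p, o) = I*sqrt(39)/3 (O(p, o) = sqrt(-46/3 + 11) = sqrt(-13/3) = I*sqrt(39)/3)
O(-9, -10)*(-174) = (I*sqrt(39)/3)*(-174) = -58*I*sqrt(39)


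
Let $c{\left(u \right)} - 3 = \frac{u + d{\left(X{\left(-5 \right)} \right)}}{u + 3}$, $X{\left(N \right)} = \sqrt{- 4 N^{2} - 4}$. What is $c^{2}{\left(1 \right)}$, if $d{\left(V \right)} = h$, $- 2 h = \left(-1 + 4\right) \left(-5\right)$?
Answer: $\frac{1681}{64} \approx 26.266$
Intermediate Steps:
$X{\left(N \right)} = \sqrt{-4 - 4 N^{2}}$
$h = \frac{15}{2}$ ($h = - \frac{\left(-1 + 4\right) \left(-5\right)}{2} = - \frac{3 \left(-5\right)}{2} = \left(- \frac{1}{2}\right) \left(-15\right) = \frac{15}{2} \approx 7.5$)
$d{\left(V \right)} = \frac{15}{2}$
$c{\left(u \right)} = 3 + \frac{\frac{15}{2} + u}{3 + u}$ ($c{\left(u \right)} = 3 + \frac{u + \frac{15}{2}}{u + 3} = 3 + \frac{\frac{15}{2} + u}{3 + u}$)
$c^{2}{\left(1 \right)} = \left(\frac{33 + 8 \cdot 1}{2 \left(3 + 1\right)}\right)^{2} = \left(\frac{33 + 8}{2 \cdot 4}\right)^{2} = \left(\frac{1}{2} \cdot \frac{1}{4} \cdot 41\right)^{2} = \left(\frac{41}{8}\right)^{2} = \frac{1681}{64}$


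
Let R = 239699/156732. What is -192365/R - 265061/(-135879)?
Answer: -4096654505730581/32570060421 ≈ -1.2578e+5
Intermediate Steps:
R = 239699/156732 (R = 239699*(1/156732) = 239699/156732 ≈ 1.5294)
-192365/R - 265061/(-135879) = -192365/239699/156732 - 265061/(-135879) = -192365*156732/239699 - 265061*(-1/135879) = -30149751180/239699 + 265061/135879 = -4096654505730581/32570060421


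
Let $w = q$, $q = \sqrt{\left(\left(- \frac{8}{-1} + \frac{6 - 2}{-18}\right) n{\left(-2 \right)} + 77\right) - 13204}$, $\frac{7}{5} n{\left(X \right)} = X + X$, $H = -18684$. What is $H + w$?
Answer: $-18684 + \frac{i \sqrt{118343}}{3} \approx -18684.0 + 114.67 i$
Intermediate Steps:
$n{\left(X \right)} = \frac{10 X}{7}$ ($n{\left(X \right)} = \frac{5 \left(X + X\right)}{7} = \frac{5 \cdot 2 X}{7} = \frac{10 X}{7}$)
$q = \frac{i \sqrt{118343}}{3}$ ($q = \sqrt{\left(\left(- \frac{8}{-1} + \frac{6 - 2}{-18}\right) \frac{10}{7} \left(-2\right) + 77\right) - 13204} = \sqrt{\left(\left(\left(-8\right) \left(-1\right) + \left(6 - 2\right) \left(- \frac{1}{18}\right)\right) \left(- \frac{20}{7}\right) + 77\right) - 13204} = \sqrt{\left(\left(8 + 4 \left(- \frac{1}{18}\right)\right) \left(- \frac{20}{7}\right) + 77\right) - 13204} = \sqrt{\left(\left(8 - \frac{2}{9}\right) \left(- \frac{20}{7}\right) + 77\right) - 13204} = \sqrt{\left(\frac{70}{9} \left(- \frac{20}{7}\right) + 77\right) - 13204} = \sqrt{\left(- \frac{200}{9} + 77\right) - 13204} = \sqrt{\frac{493}{9} - 13204} = \sqrt{- \frac{118343}{9}} = \frac{i \sqrt{118343}}{3} \approx 114.67 i$)
$w = \frac{i \sqrt{118343}}{3} \approx 114.67 i$
$H + w = -18684 + \frac{i \sqrt{118343}}{3}$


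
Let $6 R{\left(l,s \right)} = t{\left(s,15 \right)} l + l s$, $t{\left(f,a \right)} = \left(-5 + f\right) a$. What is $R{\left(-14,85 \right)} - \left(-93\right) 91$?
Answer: $\frac{16394}{3} \approx 5464.7$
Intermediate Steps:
$t{\left(f,a \right)} = a \left(-5 + f\right)$
$R{\left(l,s \right)} = \frac{l s}{6} + \frac{l \left(-75 + 15 s\right)}{6}$ ($R{\left(l,s \right)} = \frac{15 \left(-5 + s\right) l + l s}{6} = \frac{\left(-75 + 15 s\right) l + l s}{6} = \frac{l \left(-75 + 15 s\right) + l s}{6} = \frac{l s + l \left(-75 + 15 s\right)}{6} = \frac{l s}{6} + \frac{l \left(-75 + 15 s\right)}{6}$)
$R{\left(-14,85 \right)} - \left(-93\right) 91 = \frac{1}{6} \left(-14\right) \left(-75 + 16 \cdot 85\right) - \left(-93\right) 91 = \frac{1}{6} \left(-14\right) \left(-75 + 1360\right) - -8463 = \frac{1}{6} \left(-14\right) 1285 + 8463 = - \frac{8995}{3} + 8463 = \frac{16394}{3}$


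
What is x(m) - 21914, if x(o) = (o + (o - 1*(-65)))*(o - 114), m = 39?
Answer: -32639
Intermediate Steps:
x(o) = (-114 + o)*(65 + 2*o) (x(o) = (o + (o + 65))*(-114 + o) = (o + (65 + o))*(-114 + o) = (65 + 2*o)*(-114 + o) = (-114 + o)*(65 + 2*o))
x(m) - 21914 = (-7410 - 163*39 + 2*39²) - 21914 = (-7410 - 6357 + 2*1521) - 21914 = (-7410 - 6357 + 3042) - 21914 = -10725 - 21914 = -32639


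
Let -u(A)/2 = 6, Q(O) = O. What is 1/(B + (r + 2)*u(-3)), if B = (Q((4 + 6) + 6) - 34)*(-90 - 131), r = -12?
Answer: 1/4098 ≈ 0.00024402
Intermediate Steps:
u(A) = -12 (u(A) = -2*6 = -12)
B = 3978 (B = (((4 + 6) + 6) - 34)*(-90 - 131) = ((10 + 6) - 34)*(-221) = (16 - 34)*(-221) = -18*(-221) = 3978)
1/(B + (r + 2)*u(-3)) = 1/(3978 + (-12 + 2)*(-12)) = 1/(3978 - 10*(-12)) = 1/(3978 + 120) = 1/4098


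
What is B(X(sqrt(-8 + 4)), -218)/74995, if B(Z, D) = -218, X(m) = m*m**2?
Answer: -218/74995 ≈ -0.0029069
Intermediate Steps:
X(m) = m**3
B(X(sqrt(-8 + 4)), -218)/74995 = -218/74995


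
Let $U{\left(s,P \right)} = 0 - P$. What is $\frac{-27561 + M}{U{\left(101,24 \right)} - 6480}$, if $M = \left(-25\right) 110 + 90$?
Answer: $\frac{30221}{6504} \approx 4.6465$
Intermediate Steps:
$M = -2660$ ($M = -2750 + 90 = -2660$)
$U{\left(s,P \right)} = - P$
$\frac{-27561 + M}{U{\left(101,24 \right)} - 6480} = \frac{-27561 - 2660}{\left(-1\right) 24 - 6480} = - \frac{30221}{-24 - 6480} = - \frac{30221}{-6504} = \left(-30221\right) \left(- \frac{1}{6504}\right) = \frac{30221}{6504}$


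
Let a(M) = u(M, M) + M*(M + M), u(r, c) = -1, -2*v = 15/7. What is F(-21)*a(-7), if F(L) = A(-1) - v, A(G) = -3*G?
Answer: 5529/14 ≈ 394.93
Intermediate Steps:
v = -15/14 (v = -15/(2*7) = -½*15/7 = -15/14 ≈ -1.0714)
F(L) = 57/14 (F(L) = -3*(-1) - 1*(-15/14) = 3 + 15/14 = 57/14)
a(M) = -1 + 2*M² (a(M) = -1 + M*(M + M) = -1 + M*(2*M) = -1 + 2*M²)
F(-21)*a(-7) = 57*(-1 + 2*(-7)²)/14 = 57*(-1 + 2*49)/14 = 57*(-1 + 98)/14 = (57/14)*97 = 5529/14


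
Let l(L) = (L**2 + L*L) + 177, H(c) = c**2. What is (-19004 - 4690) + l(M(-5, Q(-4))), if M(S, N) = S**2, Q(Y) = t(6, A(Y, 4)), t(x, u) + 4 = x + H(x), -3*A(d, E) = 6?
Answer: -22267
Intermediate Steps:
A(d, E) = -2 (A(d, E) = -1/3*6 = -2)
t(x, u) = -4 + x + x**2 (t(x, u) = -4 + (x + x**2) = -4 + x + x**2)
Q(Y) = 38 (Q(Y) = -4 + 6 + 6**2 = -4 + 6 + 36 = 38)
l(L) = 177 + 2*L**2 (l(L) = (L**2 + L**2) + 177 = 2*L**2 + 177 = 177 + 2*L**2)
(-19004 - 4690) + l(M(-5, Q(-4))) = (-19004 - 4690) + (177 + 2*((-5)**2)**2) = -23694 + (177 + 2*25**2) = -23694 + (177 + 2*625) = -23694 + (177 + 1250) = -23694 + 1427 = -22267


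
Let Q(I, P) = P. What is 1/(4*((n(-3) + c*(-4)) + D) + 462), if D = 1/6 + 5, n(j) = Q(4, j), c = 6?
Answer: 3/1124 ≈ 0.0026690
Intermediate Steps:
n(j) = j
D = 31/6 (D = 1*(⅙) + 5 = ⅙ + 5 = 31/6 ≈ 5.1667)
1/(4*((n(-3) + c*(-4)) + D) + 462) = 1/(4*((-3 + 6*(-4)) + 31/6) + 462) = 1/(4*((-3 - 24) + 31/6) + 462) = 1/(4*(-27 + 31/6) + 462) = 1/(4*(-131/6) + 462) = 1/(-262/3 + 462) = 1/(1124/3) = 3/1124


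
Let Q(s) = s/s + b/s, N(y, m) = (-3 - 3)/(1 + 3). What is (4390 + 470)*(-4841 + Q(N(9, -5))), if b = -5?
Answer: -23506200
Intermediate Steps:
N(y, m) = -3/2 (N(y, m) = -6/4 = -6*¼ = -3/2)
Q(s) = 1 - 5/s (Q(s) = s/s - 5/s = 1 - 5/s)
(4390 + 470)*(-4841 + Q(N(9, -5))) = (4390 + 470)*(-4841 + (-5 - 3/2)/(-3/2)) = 4860*(-4841 - ⅔*(-13/2)) = 4860*(-4841 + 13/3) = 4860*(-14510/3) = -23506200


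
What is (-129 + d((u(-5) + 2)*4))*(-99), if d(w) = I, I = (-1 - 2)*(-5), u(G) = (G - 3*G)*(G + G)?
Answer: 11286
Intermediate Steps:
u(G) = -4*G² (u(G) = (-2*G)*(2*G) = -4*G²)
I = 15 (I = -3*(-5) = 15)
d(w) = 15
(-129 + d((u(-5) + 2)*4))*(-99) = (-129 + 15)*(-99) = -114*(-99) = 11286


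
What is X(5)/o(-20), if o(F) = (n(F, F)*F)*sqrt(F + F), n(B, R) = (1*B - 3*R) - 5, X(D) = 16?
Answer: I*sqrt(10)/875 ≈ 0.003614*I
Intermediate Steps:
n(B, R) = -5 + B - 3*R (n(B, R) = (B - 3*R) - 5 = -5 + B - 3*R)
o(F) = sqrt(2)*F**(3/2)*(-5 - 2*F) (o(F) = ((-5 + F - 3*F)*F)*sqrt(F + F) = ((-5 - 2*F)*F)*sqrt(2*F) = (F*(-5 - 2*F))*(sqrt(2)*sqrt(F)) = sqrt(2)*F**(3/2)*(-5 - 2*F))
X(5)/o(-20) = 16/((sqrt(2)*(-20)**(3/2)*(-5 - 2*(-20)))) = 16/((sqrt(2)*(-40*I*sqrt(5))*(-5 + 40))) = 16/((sqrt(2)*(-40*I*sqrt(5))*35)) = 16/((-1400*I*sqrt(10))) = 16*(I*sqrt(10)/14000) = I*sqrt(10)/875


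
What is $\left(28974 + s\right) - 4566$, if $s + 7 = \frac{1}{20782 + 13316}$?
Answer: $\frac{832025299}{34098} \approx 24401.0$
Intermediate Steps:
$s = - \frac{238685}{34098}$ ($s = -7 + \frac{1}{20782 + 13316} = -7 + \frac{1}{34098} = - \frac{238685}{34098} \approx -7.0$)
$\left(28974 + s\right) - 4566 = \left(28974 - \frac{238685}{34098}\right) - 4566 = \frac{987716767}{34098} - 4566 = \frac{832025299}{34098}$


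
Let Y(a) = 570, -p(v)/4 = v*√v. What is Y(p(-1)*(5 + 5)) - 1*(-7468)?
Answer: 8038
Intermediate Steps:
p(v) = -4*v^(3/2) (p(v) = -4*v*√v = -4*v^(3/2))
Y(p(-1)*(5 + 5)) - 1*(-7468) = 570 - 1*(-7468) = 570 + 7468 = 8038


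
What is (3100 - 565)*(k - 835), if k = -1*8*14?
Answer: -2400645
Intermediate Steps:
k = -112 (k = -8*14 = -112)
(3100 - 565)*(k - 835) = (3100 - 565)*(-112 - 835) = 2535*(-947) = -2400645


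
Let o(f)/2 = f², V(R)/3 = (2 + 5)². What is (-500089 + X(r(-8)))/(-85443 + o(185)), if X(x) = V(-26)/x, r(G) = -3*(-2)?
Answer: 1000129/33986 ≈ 29.428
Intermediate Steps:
V(R) = 147 (V(R) = 3*(2 + 5)² = 3*7² = 3*49 = 147)
r(G) = 6
o(f) = 2*f²
X(x) = 147/x
(-500089 + X(r(-8)))/(-85443 + o(185)) = (-500089 + 147/6)/(-85443 + 2*185²) = (-500089 + 147*(⅙))/(-85443 + 2*34225) = (-500089 + 49/2)/(-85443 + 68450) = -1000129/2/(-16993) = -1000129/2*(-1/16993) = 1000129/33986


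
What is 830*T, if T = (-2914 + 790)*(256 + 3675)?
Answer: -6930038520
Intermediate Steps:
T = -8349444 (T = -2124*3931 = -8349444)
830*T = 830*(-8349444) = -6930038520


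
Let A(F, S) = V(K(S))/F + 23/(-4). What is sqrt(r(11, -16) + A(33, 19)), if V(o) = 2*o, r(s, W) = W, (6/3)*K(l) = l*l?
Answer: I*sqrt(47091)/66 ≈ 3.2879*I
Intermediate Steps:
K(l) = l**2/2 (K(l) = (l*l)/2 = l**2/2)
A(F, S) = -23/4 + S**2/F (A(F, S) = (2*(S**2/2))/F + 23/(-4) = S**2/F + 23*(-1/4) = S**2/F - 23/4 = -23/4 + S**2/F)
sqrt(r(11, -16) + A(33, 19)) = sqrt(-16 + (-23/4 + 19**2/33)) = sqrt(-16 + (-23/4 + (1/33)*361)) = sqrt(-16 + (-23/4 + 361/33)) = sqrt(-16 + 685/132) = sqrt(-1427/132) = I*sqrt(47091)/66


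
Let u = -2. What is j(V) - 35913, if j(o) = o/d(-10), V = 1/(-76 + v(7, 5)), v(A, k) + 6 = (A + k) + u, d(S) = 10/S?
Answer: -2585735/72 ≈ -35913.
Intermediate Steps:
v(A, k) = -8 + A + k (v(A, k) = -6 + ((A + k) - 2) = -6 + (-2 + A + k) = -8 + A + k)
V = -1/72 (V = 1/(-76 + (-8 + 7 + 5)) = 1/(-76 + 4) = 1/(-72) = -1/72 ≈ -0.013889)
j(o) = -o (j(o) = o/((10/(-10))) = o/((10*(-1/10))) = o/(-1) = o*(-1) = -o)
j(V) - 35913 = -1*(-1/72) - 35913 = 1/72 - 35913 = -2585735/72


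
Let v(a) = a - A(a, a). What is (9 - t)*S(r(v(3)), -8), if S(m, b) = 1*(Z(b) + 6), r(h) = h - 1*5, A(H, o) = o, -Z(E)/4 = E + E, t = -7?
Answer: 1120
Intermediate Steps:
Z(E) = -8*E (Z(E) = -4*(E + E) = -8*E)
v(a) = 0 (v(a) = a - a = 0)
r(h) = -5 + h (r(h) = h - 5 = -5 + h)
S(m, b) = 6 - 8*b (S(m, b) = 1*(-8*b + 6) = 1*(6 - 8*b) = 6 - 8*b)
(9 - t)*S(r(v(3)), -8) = (9 - 1*(-7))*(6 - 8*(-8)) = (9 + 7)*(6 + 64) = 16*70 = 1120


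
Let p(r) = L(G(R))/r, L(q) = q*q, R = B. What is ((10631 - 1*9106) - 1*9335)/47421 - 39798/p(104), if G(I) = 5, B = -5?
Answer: -17843212262/107775 ≈ -1.6556e+5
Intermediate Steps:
R = -5
L(q) = q²
p(r) = 25/r (p(r) = 5²/r = 25/r)
((10631 - 1*9106) - 1*9335)/47421 - 39798/p(104) = ((10631 - 1*9106) - 1*9335)/47421 - 39798/(25/104) = ((10631 - 9106) - 9335)*(1/47421) - 39798/(25*(1/104)) = (1525 - 9335)*(1/47421) - 39798/25/104 = -7810*1/47421 - 39798*104/25 = -710/4311 - 4138992/25 = -17843212262/107775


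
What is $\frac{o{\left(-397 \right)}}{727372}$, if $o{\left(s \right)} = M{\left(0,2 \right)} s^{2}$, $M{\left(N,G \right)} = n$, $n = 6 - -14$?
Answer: $\frac{788045}{181843} \approx 4.3337$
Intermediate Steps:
$n = 20$ ($n = 6 + 14 = 20$)
$M{\left(N,G \right)} = 20$
$o{\left(s \right)} = 20 s^{2}$
$\frac{o{\left(-397 \right)}}{727372} = \frac{20 \left(-397\right)^{2}}{727372} = 20 \cdot 157609 \cdot \frac{1}{727372} = 3152180 \cdot \frac{1}{727372} = \frac{788045}{181843}$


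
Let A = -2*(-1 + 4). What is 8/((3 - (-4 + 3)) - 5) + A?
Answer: -14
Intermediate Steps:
A = -6 (A = -2*3 = -6)
8/((3 - (-4 + 3)) - 5) + A = 8/((3 - (-4 + 3)) - 5) - 6 = 8/((3 - 1*(-1)) - 5) - 6 = 8/((3 + 1) - 5) - 6 = 8/(4 - 5) - 6 = 8/(-1) - 6 = 8*(-1) - 6 = -8 - 6 = -14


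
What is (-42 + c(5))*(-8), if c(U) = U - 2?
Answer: 312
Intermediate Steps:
c(U) = -2 + U
(-42 + c(5))*(-8) = (-42 + (-2 + 5))*(-8) = (-42 + 3)*(-8) = -39*(-8) = 312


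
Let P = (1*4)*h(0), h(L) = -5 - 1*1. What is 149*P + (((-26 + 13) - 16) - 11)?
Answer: -3616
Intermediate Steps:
h(L) = -6 (h(L) = -5 - 1 = -6)
P = -24 (P = (1*4)*(-6) = 4*(-6) = -24)
149*P + (((-26 + 13) - 16) - 11) = 149*(-24) + (((-26 + 13) - 16) - 11) = -3576 + ((-13 - 16) - 11) = -3576 + (-29 - 11) = -3576 - 40 = -3616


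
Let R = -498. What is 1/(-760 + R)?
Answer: -1/1258 ≈ -0.00079491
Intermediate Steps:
1/(-760 + R) = 1/(-760 - 498) = 1/(-1258) = -1/1258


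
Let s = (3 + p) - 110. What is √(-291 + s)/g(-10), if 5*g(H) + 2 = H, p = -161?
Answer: -5*I*√559/12 ≈ -9.8513*I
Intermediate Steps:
g(H) = -⅖ + H/5
s = -268 (s = (3 - 161) - 110 = -158 - 110 = -268)
√(-291 + s)/g(-10) = √(-291 - 268)/(-⅖ + (⅕)*(-10)) = √(-559)/(-⅖ - 2) = (I*√559)/(-12/5) = (I*√559)*(-5/12) = -5*I*√559/12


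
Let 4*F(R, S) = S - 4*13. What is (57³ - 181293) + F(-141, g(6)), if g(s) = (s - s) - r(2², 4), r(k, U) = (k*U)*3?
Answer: 3875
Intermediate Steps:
r(k, U) = 3*U*k (r(k, U) = (U*k)*3 = 3*U*k)
g(s) = -48 (g(s) = (s - s) - 3*4*2² = 0 - 3*4*4 = 0 - 1*48 = 0 - 48 = -48)
F(R, S) = -13 + S/4 (F(R, S) = (S - 4*13)/4 = (S - 52)/4 = (-52 + S)/4 = -13 + S/4)
(57³ - 181293) + F(-141, g(6)) = (57³ - 181293) + (-13 + (¼)*(-48)) = (185193 - 181293) + (-13 - 12) = 3900 - 25 = 3875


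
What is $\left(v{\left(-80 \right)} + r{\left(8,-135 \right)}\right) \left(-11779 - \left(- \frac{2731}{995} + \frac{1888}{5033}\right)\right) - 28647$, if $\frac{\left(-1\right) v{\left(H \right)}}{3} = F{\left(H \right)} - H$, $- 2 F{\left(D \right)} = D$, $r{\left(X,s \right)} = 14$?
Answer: $\frac{20262036528847}{5007835} \approx 4.0461 \cdot 10^{6}$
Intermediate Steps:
$F{\left(D \right)} = - \frac{D}{2}$
$v{\left(H \right)} = \frac{9 H}{2}$ ($v{\left(H \right)} = - 3 \left(- \frac{H}{2} - H\right) = - 3 \left(- \frac{3 H}{2}\right) = \frac{9 H}{2}$)
$\left(v{\left(-80 \right)} + r{\left(8,-135 \right)}\right) \left(-11779 - \left(- \frac{2731}{995} + \frac{1888}{5033}\right)\right) - 28647 = \left(\frac{9}{2} \left(-80\right) + 14\right) \left(-11779 - \left(- \frac{2731}{995} + \frac{1888}{5033}\right)\right) - 28647 = \left(-360 + 14\right) \left(-11779 - - \frac{11866563}{5007835}\right) - 28647 = - 346 \left(-11779 + \left(\frac{2731}{995} - \frac{1888}{5033}\right)\right) - 28647 = - 346 \left(-11779 + \frac{11866563}{5007835}\right) - 28647 = \left(-346\right) \left(- \frac{58975421902}{5007835}\right) - 28647 = \frac{20405495978092}{5007835} - 28647 = \frac{20262036528847}{5007835}$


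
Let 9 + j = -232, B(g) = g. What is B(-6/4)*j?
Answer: 723/2 ≈ 361.50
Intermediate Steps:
j = -241 (j = -9 - 232 = -241)
B(-6/4)*j = -6/4*(-241) = -6*¼*(-241) = -3/2*(-241) = 723/2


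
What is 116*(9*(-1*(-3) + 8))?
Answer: 11484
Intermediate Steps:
116*(9*(-1*(-3) + 8)) = 116*(9*(3 + 8)) = 116*(9*11) = 116*99 = 11484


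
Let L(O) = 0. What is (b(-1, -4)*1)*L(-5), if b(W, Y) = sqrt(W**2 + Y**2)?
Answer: 0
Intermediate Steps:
(b(-1, -4)*1)*L(-5) = (sqrt((-1)**2 + (-4)**2)*1)*0 = (sqrt(1 + 16)*1)*0 = (sqrt(17)*1)*0 = sqrt(17)*0 = 0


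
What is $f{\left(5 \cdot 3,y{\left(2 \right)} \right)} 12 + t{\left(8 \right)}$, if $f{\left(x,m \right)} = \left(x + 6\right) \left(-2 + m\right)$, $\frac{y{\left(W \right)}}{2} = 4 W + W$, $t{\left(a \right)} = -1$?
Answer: $4535$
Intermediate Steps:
$y{\left(W \right)} = 10 W$ ($y{\left(W \right)} = 2 \left(4 W + W\right) = 2 \cdot 5 W = 10 W$)
$f{\left(x,m \right)} = \left(-2 + m\right) \left(6 + x\right)$ ($f{\left(x,m \right)} = \left(6 + x\right) \left(-2 + m\right) = \left(-2 + m\right) \left(6 + x\right)$)
$f{\left(5 \cdot 3,y{\left(2 \right)} \right)} 12 + t{\left(8 \right)} = \left(-12 - 2 \cdot 5 \cdot 3 + 6 \cdot 10 \cdot 2 + 10 \cdot 2 \cdot 5 \cdot 3\right) 12 - 1 = \left(-12 - 30 + 6 \cdot 20 + 20 \cdot 15\right) 12 - 1 = \left(-12 - 30 + 120 + 300\right) 12 - 1 = 378 \cdot 12 - 1 = 4536 - 1 = 4535$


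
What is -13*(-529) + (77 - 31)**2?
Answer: 8993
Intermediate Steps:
-13*(-529) + (77 - 31)**2 = 6877 + 46**2 = 6877 + 2116 = 8993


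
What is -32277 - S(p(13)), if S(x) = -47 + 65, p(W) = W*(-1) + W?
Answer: -32295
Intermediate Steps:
p(W) = 0 (p(W) = -W + W = 0)
S(x) = 18
-32277 - S(p(13)) = -32277 - 1*18 = -32277 - 18 = -32295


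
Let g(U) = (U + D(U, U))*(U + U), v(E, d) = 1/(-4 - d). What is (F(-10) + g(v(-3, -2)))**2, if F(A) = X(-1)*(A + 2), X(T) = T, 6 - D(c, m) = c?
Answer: 4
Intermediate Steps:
D(c, m) = 6 - c
g(U) = 12*U (g(U) = (U + (6 - U))*(U + U) = 6*(2*U) = 12*U)
F(A) = -2 - A (F(A) = -(A + 2) = -(2 + A) = -2 - A)
(F(-10) + g(v(-3, -2)))**2 = ((-2 - 1*(-10)) + 12*(-1/(4 - 2)))**2 = ((-2 + 10) + 12*(-1/2))**2 = (8 + 12*(-1*1/2))**2 = (8 + 12*(-1/2))**2 = (8 - 6)**2 = 2**2 = 4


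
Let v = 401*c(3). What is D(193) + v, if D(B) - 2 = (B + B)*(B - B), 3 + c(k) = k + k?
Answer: 1205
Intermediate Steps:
c(k) = -3 + 2*k (c(k) = -3 + (k + k) = -3 + 2*k)
D(B) = 2 (D(B) = 2 + (B + B)*(B - B) = 2 + (2*B)*0 = 2 + 0 = 2)
v = 1203 (v = 401*(-3 + 2*3) = 401*(-3 + 6) = 401*3 = 1203)
D(193) + v = 2 + 1203 = 1205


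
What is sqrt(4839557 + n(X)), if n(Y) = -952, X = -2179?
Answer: sqrt(4838605) ≈ 2199.7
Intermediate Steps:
sqrt(4839557 + n(X)) = sqrt(4839557 - 952) = sqrt(4838605)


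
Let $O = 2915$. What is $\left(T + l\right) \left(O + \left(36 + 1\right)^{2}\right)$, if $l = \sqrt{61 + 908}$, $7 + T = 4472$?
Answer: $19128060 + 4284 \sqrt{969} \approx 1.9261 \cdot 10^{7}$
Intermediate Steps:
$T = 4465$ ($T = -7 + 4472 = 4465$)
$l = \sqrt{969} \approx 31.129$
$\left(T + l\right) \left(O + \left(36 + 1\right)^{2}\right) = \left(4465 + \sqrt{969}\right) \left(2915 + \left(36 + 1\right)^{2}\right) = \left(4465 + \sqrt{969}\right) \left(2915 + 37^{2}\right) = \left(4465 + \sqrt{969}\right) \left(2915 + 1369\right) = \left(4465 + \sqrt{969}\right) 4284 = 19128060 + 4284 \sqrt{969}$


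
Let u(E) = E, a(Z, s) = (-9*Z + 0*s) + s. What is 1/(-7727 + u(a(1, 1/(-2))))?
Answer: -2/15473 ≈ -0.00012926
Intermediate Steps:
a(Z, s) = s - 9*Z (a(Z, s) = (-9*Z + 0) + s = -9*Z + s = s - 9*Z)
1/(-7727 + u(a(1, 1/(-2)))) = 1/(-7727 + (1/(-2) - 9*1)) = 1/(-7727 + (-1/2 - 9)) = 1/(-7727 - 19/2) = 1/(-15473/2) = -2/15473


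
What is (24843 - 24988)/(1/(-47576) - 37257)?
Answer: 6898520/1772539033 ≈ 0.0038919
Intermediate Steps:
(24843 - 24988)/(1/(-47576) - 37257) = -145/(-1/47576 - 37257) = -145/(-1772539033/47576) = -145*(-47576/1772539033) = 6898520/1772539033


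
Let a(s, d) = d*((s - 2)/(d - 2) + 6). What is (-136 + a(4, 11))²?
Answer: 369664/81 ≈ 4563.8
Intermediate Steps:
a(s, d) = d*(6 + (-2 + s)/(-2 + d)) (a(s, d) = d*((-2 + s)/(-2 + d) + 6) = d*(6 + (-2 + s)/(-2 + d)))
(-136 + a(4, 11))² = (-136 + 11*(-14 + 4 + 6*11)/(-2 + 11))² = (-136 + 11*(-14 + 4 + 66)/9)² = (-136 + 11*(⅑)*56)² = (-136 + 616/9)² = (-608/9)² = 369664/81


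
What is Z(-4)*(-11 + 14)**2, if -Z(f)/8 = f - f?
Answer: 0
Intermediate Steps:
Z(f) = 0 (Z(f) = -8*(f - f) = -8*0 = 0)
Z(-4)*(-11 + 14)**2 = 0*(-11 + 14)**2 = 0*3**2 = 0*9 = 0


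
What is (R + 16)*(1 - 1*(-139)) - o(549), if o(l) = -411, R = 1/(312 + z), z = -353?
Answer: 108551/41 ≈ 2647.6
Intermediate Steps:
R = -1/41 (R = 1/(312 - 353) = 1/(-41) = -1/41 ≈ -0.024390)
(R + 16)*(1 - 1*(-139)) - o(549) = (-1/41 + 16)*(1 - 1*(-139)) - 1*(-411) = 655*(1 + 139)/41 + 411 = (655/41)*140 + 411 = 91700/41 + 411 = 108551/41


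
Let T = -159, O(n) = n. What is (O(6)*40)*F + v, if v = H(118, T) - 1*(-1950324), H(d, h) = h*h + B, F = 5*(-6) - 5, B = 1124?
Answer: 1968329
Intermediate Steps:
F = -35 (F = -30 - 5 = -35)
H(d, h) = 1124 + h² (H(d, h) = h*h + 1124 = h² + 1124 = 1124 + h²)
v = 1976729 (v = (1124 + (-159)²) - 1*(-1950324) = (1124 + 25281) + 1950324 = 26405 + 1950324 = 1976729)
(O(6)*40)*F + v = (6*40)*(-35) + 1976729 = 240*(-35) + 1976729 = -8400 + 1976729 = 1968329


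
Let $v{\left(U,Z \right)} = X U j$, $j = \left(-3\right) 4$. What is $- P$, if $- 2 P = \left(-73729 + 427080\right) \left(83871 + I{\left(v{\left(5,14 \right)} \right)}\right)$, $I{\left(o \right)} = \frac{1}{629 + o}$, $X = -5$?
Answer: $\frac{13765876526080}{929} \approx 1.4818 \cdot 10^{10}$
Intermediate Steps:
$j = -12$
$v{\left(U,Z \right)} = 60 U$ ($v{\left(U,Z \right)} = - 5 U \left(-12\right) = 60 U$)
$P = - \frac{13765876526080}{929}$ ($P = - \frac{\left(-73729 + 427080\right) \left(83871 + \frac{1}{629 + 60 \cdot 5}\right)}{2} = - \frac{353351 \left(83871 + \frac{1}{629 + 300}\right)}{2} = - \frac{353351 \left(83871 + \frac{1}{929}\right)}{2} = - \frac{353351 \cdot \frac{77916160}{929}}{2} = \left(- \frac{1}{2}\right) \frac{27531753052160}{929} = - \frac{13765876526080}{929} \approx -1.4818 \cdot 10^{10}$)
$- P = \left(-1\right) \left(- \frac{13765876526080}{929}\right) = \frac{13765876526080}{929}$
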